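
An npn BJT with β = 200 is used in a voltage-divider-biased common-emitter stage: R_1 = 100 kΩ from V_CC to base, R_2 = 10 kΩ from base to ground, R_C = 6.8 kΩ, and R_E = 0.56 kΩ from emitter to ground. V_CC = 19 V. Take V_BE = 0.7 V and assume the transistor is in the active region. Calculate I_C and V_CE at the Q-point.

Thevenize the base divider: V_Th = V_CC·R_2/(R_1+R_2) = 19×10/110 = 1.73 V, R_Th = R_1‖R_2 = 9.09 kΩ.
Base-emitter loop: V_Th = I_B·R_Th + V_BE + (β+1)I_B·R_E, so I_B = (1.73 − 0.7) / (9.09 + 201×0.56) = 0.00844 mA.
I_C = β·I_B = 200×0.00844 = 1.69 mA, and I_E = (β+1)I_B = 1.7 mA.
V_CE = V_CC − I_C·R_C − I_E·R_E = 19 − 1.69×6.8 − 1.7×0.56 = 6.57 V.
V_CE = 6.57 V > 0.2 V confirms active-region operation.

I_C ≈ 1.7 mA, V_CE ≈ 6.6 V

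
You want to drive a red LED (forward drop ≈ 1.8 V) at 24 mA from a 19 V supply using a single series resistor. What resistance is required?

R ≈ 0.72 kΩ

The resistor drops V_S − V_D = 19 − 1.8 = 17.2 V at 24 mA.
R = 17.2 V / 24 mA = 0.717 kΩ.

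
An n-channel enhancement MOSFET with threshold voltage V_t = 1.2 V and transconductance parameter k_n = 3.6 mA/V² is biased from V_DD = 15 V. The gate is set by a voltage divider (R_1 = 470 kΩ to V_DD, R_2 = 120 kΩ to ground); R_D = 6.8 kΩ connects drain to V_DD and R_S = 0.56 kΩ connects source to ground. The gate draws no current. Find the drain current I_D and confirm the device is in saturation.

I_D ≈ 1.6 mA

V_G = V_DD·R_2/(R_1+R_2) = 15×120/590 = 3.05 V.
Assume saturation: I_D = (k_n/2)(V_GS − V_t)² with V_GS = V_G − I_D·R_S = 3.05 − 0.56·I_D.
Substituting gives 0.564·I_D² − 4.73·I_D + 6.17 = 0, with roots I_D = 1.61 or 6.77 mA.
The root I_D = 6.77 mA gives V_GS = -0.739 V ≤ V_t, so take I_D = 1.61 mA.
Then V_GS = 2.15 V and V_DS = V_DD − I_D(R_D+R_S) = 15 − 1.61×7.36 = 3.12 V.
Saturation requires V_DS ≥ V_GS − V_t = 0.947 V; 3.12 ≥ 0.947 ✓.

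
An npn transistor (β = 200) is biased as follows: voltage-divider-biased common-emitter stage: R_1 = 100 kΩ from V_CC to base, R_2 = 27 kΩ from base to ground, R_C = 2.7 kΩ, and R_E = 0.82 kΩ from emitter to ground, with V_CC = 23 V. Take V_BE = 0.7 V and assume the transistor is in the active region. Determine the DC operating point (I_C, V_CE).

I_C ≈ 4.5 mA, V_CE ≈ 7.1 V

Thevenize the base divider: V_Th = V_CC·R_2/(R_1+R_2) = 23×27/127 = 4.89 V, R_Th = R_1‖R_2 = 21.3 kΩ.
Base-emitter loop: V_Th = I_B·R_Th + V_BE + (β+1)I_B·R_E, so I_B = (4.89 − 0.7) / (21.3 + 201×0.82) = 0.0225 mA.
I_C = β·I_B = 200×0.0225 = 4.5 mA, and I_E = (β+1)I_B = 4.53 mA.
V_CE = V_CC − I_C·R_C − I_E·R_E = 23 − 4.5×2.7 − 4.53×0.82 = 7.13 V.
V_CE = 7.13 V > 0.2 V confirms active-region operation.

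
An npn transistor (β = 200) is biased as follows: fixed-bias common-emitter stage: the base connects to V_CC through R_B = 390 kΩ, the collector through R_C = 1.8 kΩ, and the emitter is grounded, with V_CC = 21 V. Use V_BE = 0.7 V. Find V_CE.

Base loop: V_CC = I_B·R_B + V_BE, so I_B = (21 − 0.7)/390 kΩ = 0.0521 mA.
In the active region I_C = β·I_B = 200 × 0.0521 = 10.4 mA.
Collector loop: V_CE = V_CC − I_C·R_C = 21 − 10.4×1.8 = 2.26 V.
Since V_CE = 2.26 V > V_CE(sat) ≈ 0.2 V, the transistor is in the active region as assumed.

V_CE ≈ 2.3 V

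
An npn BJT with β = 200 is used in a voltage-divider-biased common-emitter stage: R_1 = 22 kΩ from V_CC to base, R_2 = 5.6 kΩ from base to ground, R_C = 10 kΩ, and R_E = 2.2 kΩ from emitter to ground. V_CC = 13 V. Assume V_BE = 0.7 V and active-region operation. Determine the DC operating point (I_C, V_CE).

I_C ≈ 0.87 mA, V_CE ≈ 2.4 V

Thevenize the base divider: V_Th = V_CC·R_2/(R_1+R_2) = 13×5.6/27.6 = 2.64 V, R_Th = R_1‖R_2 = 4.46 kΩ.
Base-emitter loop: V_Th = I_B·R_Th + V_BE + (β+1)I_B·R_E, so I_B = (2.64 − 0.7) / (4.46 + 201×2.2) = 0.00434 mA.
I_C = β·I_B = 200×0.00434 = 0.868 mA, and I_E = (β+1)I_B = 0.872 mA.
V_CE = V_CC − I_C·R_C − I_E·R_E = 13 − 0.868×10 − 0.872×2.2 = 2.41 V.
V_CE = 2.41 V > 0.2 V confirms active-region operation.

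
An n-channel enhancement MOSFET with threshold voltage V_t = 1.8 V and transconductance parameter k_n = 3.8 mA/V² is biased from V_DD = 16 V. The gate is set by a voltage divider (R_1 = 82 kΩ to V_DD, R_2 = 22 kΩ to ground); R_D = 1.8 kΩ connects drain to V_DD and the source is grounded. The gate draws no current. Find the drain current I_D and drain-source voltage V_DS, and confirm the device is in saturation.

I_D ≈ 4.8 mA, V_DS ≈ 7.4 V

V_G = V_DD·R_2/(R_1+R_2) = 16×22/104 = 3.38 V. With the source grounded, V_GS = V_G = 3.38 V.
Assume saturation: I_D = (k_n/2)(V_GS − V_t)² = (3.8/2)×(3.38 − 1.8)² = 1.9×1.58² = 4.77 mA.
V_DS = V_DD − I_D·R_D = 16 − 4.77×1.8 = 7.41 V.
Saturation requires V_DS ≥ V_GS − V_t = 1.58 V; 7.41 ≥ 1.58 ✓.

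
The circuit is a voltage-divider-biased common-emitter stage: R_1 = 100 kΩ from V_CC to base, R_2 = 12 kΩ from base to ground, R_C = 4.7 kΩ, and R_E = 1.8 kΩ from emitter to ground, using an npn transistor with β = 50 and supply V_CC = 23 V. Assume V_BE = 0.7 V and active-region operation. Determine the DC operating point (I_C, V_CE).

I_C ≈ 0.86 mA, V_CE ≈ 17 V

Thevenize the base divider: V_Th = V_CC·R_2/(R_1+R_2) = 23×12/112 = 2.46 V, R_Th = R_1‖R_2 = 10.7 kΩ.
Base-emitter loop: V_Th = I_B·R_Th + V_BE + (β+1)I_B·R_E, so I_B = (2.46 − 0.7) / (10.7 + 51×1.8) = 0.0172 mA.
I_C = β·I_B = 50×0.0172 = 0.861 mA, and I_E = (β+1)I_B = 0.878 mA.
V_CE = V_CC − I_C·R_C − I_E·R_E = 23 − 0.861×4.7 − 0.878×1.8 = 17.4 V.
V_CE = 17.4 V > 0.2 V confirms active-region operation.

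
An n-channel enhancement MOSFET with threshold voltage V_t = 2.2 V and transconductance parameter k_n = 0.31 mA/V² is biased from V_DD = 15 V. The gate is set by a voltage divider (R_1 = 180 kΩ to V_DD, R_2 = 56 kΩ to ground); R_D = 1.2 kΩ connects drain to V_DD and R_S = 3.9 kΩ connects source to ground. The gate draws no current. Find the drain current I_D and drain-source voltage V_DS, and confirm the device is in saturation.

V_G = V_DD·R_2/(R_1+R_2) = 15×56/236 = 3.56 V.
Assume saturation: I_D = (k_n/2)(V_GS − V_t)² with V_GS = V_G − I_D·R_S = 3.56 − 3.9·I_D.
Substituting gives 2.36·I_D² − 2.64·I_D + 0.286 = 0, with roots I_D = 0.122 or 1 mA.
The root I_D = 1 mA gives V_GS = -0.34 V ≤ V_t, so take I_D = 0.122 mA.
Then V_GS = 3.09 V and V_DS = V_DD − I_D(R_D+R_S) = 15 − 0.122×5.1 = 14.4 V.
Saturation requires V_DS ≥ V_GS − V_t = 0.885 V; 14.4 ≥ 0.885 ✓.

I_D ≈ 0.12 mA, V_DS ≈ 14 V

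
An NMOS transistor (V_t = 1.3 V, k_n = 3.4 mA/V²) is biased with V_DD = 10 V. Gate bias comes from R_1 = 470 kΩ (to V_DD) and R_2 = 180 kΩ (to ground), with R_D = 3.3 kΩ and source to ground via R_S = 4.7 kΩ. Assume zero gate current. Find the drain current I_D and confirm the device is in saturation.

V_G = V_DD·R_2/(R_1+R_2) = 10×180/650 = 2.77 V.
Assume saturation: I_D = (k_n/2)(V_GS − V_t)² with V_GS = V_G − I_D·R_S = 2.77 − 4.7·I_D.
Substituting gives 37.6·I_D² − 24.5·I_D + 3.67 = 0, with roots I_D = 0.234 or 0.418 mA.
The root I_D = 0.418 mA gives V_GS = 0.804 V ≤ V_t, so take I_D = 0.234 mA.
Then V_GS = 1.67 V and V_DS = V_DD − I_D(R_D+R_S) = 10 − 0.234×8 = 8.13 V.
Saturation requires V_DS ≥ V_GS − V_t = 0.371 V; 8.13 ≥ 0.371 ✓.

I_D ≈ 0.23 mA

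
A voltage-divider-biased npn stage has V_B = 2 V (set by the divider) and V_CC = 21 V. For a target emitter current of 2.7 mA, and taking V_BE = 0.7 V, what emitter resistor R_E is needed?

R_E ≈ 0.48 kΩ

V_E = V_B − V_BE = 2 − 0.7 = 1.3 V.
R_E = V_E / I_E = 1.3 / 2.7 = 0.481 kΩ.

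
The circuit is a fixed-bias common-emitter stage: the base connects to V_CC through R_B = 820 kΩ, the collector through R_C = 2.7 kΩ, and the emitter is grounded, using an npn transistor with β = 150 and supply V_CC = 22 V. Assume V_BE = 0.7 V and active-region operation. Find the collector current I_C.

Base loop: V_CC = I_B·R_B + V_BE, so I_B = (22 − 0.7)/820 kΩ = 0.026 mA.
In the active region I_C = β·I_B = 150 × 0.026 = 3.9 mA.
Collector loop: V_CE = V_CC − I_C·R_C = 22 − 3.9×2.7 = 11.5 V.
Since V_CE = 11.5 V > V_CE(sat) ≈ 0.2 V, the transistor is in the active region as assumed.

I_C ≈ 3.9 mA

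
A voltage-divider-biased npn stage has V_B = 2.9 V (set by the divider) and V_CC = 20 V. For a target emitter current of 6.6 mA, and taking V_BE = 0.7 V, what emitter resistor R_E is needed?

V_E = V_B − V_BE = 2.9 − 0.7 = 2.2 V.
R_E = V_E / I_E = 2.2 / 6.6 = 0.333 kΩ.

R_E ≈ 0.33 kΩ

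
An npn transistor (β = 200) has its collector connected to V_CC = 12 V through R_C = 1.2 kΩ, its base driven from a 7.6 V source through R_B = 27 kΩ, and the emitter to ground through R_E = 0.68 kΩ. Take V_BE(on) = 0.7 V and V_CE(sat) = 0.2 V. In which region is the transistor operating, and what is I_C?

saturation; I_C ≈ 6.2 mA

Assume active: I_B = (7.6 − 0.7)/(27 + 201×0.68) = 0.0422 mA, I_C = β·I_B = 8.43 mA.
Then V_CE = 12 − 8.43×1.2 − 8.47×0.68 = -3.88 V < 0.2 V — the active assumption fails.
Re-solve with V_CE = 0.2 V. KCL at the emitter: V_E/R_E = (V_BB−0.7−V_E)/R_B + (V_CC−0.2−V_E)/R_C, giving V_E = 4.31 V.
I_C = (V_CC − 0.2 − V_E)/R_C = (11.8 − 4.31)/1.2 = 6.24 mA.
Check: I_B = (6.9 − 4.31)/27 = 0.0959 mA, and β·I_B = 19.2 mA > I_C, confirming saturation.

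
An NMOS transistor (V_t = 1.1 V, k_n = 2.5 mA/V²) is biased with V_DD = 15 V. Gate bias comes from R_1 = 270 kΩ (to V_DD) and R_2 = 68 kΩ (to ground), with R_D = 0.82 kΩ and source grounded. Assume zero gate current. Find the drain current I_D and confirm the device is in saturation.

V_G = V_DD·R_2/(R_1+R_2) = 15×68/338 = 3.02 V. With the source grounded, V_GS = V_G = 3.02 V.
Assume saturation: I_D = (k_n/2)(V_GS − V_t)² = (2.5/2)×(3.02 − 1.1)² = 1.25×1.92² = 4.6 mA.
V_DS = V_DD − I_D·R_D = 15 − 4.6×0.82 = 11.2 V.
Saturation requires V_DS ≥ V_GS − V_t = 1.92 V; 11.2 ≥ 1.92 ✓.

I_D ≈ 4.6 mA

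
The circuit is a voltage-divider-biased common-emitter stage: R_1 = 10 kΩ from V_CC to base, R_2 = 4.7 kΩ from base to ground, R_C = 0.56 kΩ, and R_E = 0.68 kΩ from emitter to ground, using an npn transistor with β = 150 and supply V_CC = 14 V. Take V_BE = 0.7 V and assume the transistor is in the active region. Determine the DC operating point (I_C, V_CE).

Thevenize the base divider: V_Th = V_CC·R_2/(R_1+R_2) = 14×4.7/14.7 = 4.48 V, R_Th = R_1‖R_2 = 3.2 kΩ.
Base-emitter loop: V_Th = I_B·R_Th + V_BE + (β+1)I_B·R_E, so I_B = (4.48 − 0.7) / (3.2 + 151×0.68) = 0.0357 mA.
I_C = β·I_B = 150×0.0357 = 5.35 mA, and I_E = (β+1)I_B = 5.39 mA.
V_CE = V_CC − I_C·R_C − I_E·R_E = 14 − 5.35×0.56 − 5.39×0.68 = 7.34 V.
V_CE = 7.34 V > 0.2 V confirms active-region operation.

I_C ≈ 5.3 mA, V_CE ≈ 7.3 V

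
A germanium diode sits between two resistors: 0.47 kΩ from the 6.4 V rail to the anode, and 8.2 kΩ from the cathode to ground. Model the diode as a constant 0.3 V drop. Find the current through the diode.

I ≈ 0.7 mA

The two resistors are in series with the diode, so KVL gives 6.4 = I·0.47 + 0.3 + I·8.2.
I = (6.4 − 0.3) / (0.47 + 8.2) kΩ = 6.1 / 8.67 = 0.704 mA.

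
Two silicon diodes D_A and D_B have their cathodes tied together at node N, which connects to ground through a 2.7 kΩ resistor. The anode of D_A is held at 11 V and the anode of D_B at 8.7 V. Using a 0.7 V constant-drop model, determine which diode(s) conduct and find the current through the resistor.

Assume both conduct. Then node N would need to be at both 11−0.7 = 10.3 V and 8.7−0.7 = 8 V, which is impossible.
Assume only D_A conducts: V_N = 11 − 0.7 = 10.3 V, so I_R = 10.3/2.7 = 3.81 mA.
Check D_B: its anode-to-cathode voltage is 8.7 − 10.3 = -1.6 V < 0.7 V, so it is off. The assumption is consistent.

Only D_A conducts; I_R ≈ 3.8 mA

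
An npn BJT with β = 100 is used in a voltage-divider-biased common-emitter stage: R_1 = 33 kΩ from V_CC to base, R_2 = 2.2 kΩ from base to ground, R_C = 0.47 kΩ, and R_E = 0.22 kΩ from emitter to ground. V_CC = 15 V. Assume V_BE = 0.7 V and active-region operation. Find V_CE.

V_CE ≈ 14 V

Thevenize the base divider: V_Th = V_CC·R_2/(R_1+R_2) = 15×2.2/35.2 = 0.937 V, R_Th = R_1‖R_2 = 2.06 kΩ.
Base-emitter loop: V_Th = I_B·R_Th + V_BE + (β+1)I_B·R_E, so I_B = (0.937 − 0.7) / (2.06 + 101×0.22) = 0.00978 mA.
I_C = β·I_B = 100×0.00978 = 0.978 mA, and I_E = (β+1)I_B = 0.988 mA.
V_CE = V_CC − I_C·R_C − I_E·R_E = 15 − 0.978×0.47 − 0.988×0.22 = 14.3 V.
V_CE = 14.3 V > 0.2 V confirms active-region operation.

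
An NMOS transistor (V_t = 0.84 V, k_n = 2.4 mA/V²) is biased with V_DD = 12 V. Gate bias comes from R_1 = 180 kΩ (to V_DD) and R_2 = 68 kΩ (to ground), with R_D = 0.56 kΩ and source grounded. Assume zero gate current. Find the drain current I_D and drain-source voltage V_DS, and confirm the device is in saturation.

V_G = V_DD·R_2/(R_1+R_2) = 12×68/248 = 3.29 V. With the source grounded, V_GS = V_G = 3.29 V.
Assume saturation: I_D = (k_n/2)(V_GS − V_t)² = (2.4/2)×(3.29 − 0.84)² = 1.2×2.45² = 7.2 mA.
V_DS = V_DD − I_D·R_D = 12 − 7.2×0.56 = 7.97 V.
Saturation requires V_DS ≥ V_GS − V_t = 2.45 V; 7.97 ≥ 2.45 ✓.

I_D ≈ 7.2 mA, V_DS ≈ 8 V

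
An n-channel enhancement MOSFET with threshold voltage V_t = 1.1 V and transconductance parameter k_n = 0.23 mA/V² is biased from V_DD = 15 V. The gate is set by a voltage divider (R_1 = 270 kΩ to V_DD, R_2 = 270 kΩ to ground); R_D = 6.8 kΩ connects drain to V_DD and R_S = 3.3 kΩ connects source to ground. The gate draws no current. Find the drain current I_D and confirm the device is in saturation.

V_G = V_DD·R_2/(R_1+R_2) = 15×270/540 = 7.5 V.
Assume saturation: I_D = (k_n/2)(V_GS − V_t)² with V_GS = V_G − I_D·R_S = 7.5 − 3.3·I_D.
Substituting gives 1.25·I_D² − 5.86·I_D + 4.71 = 0, with roots I_D = 1.03 or 3.65 mA.
The root I_D = 3.65 mA gives V_GS = -4.53 V ≤ V_t, so take I_D = 1.03 mA.
Then V_GS = 4.1 V and V_DS = V_DD − I_D(R_D+R_S) = 15 − 1.03×10.1 = 4.58 V.
Saturation requires V_DS ≥ V_GS − V_t = 3 V; 4.58 ≥ 3 ✓.

I_D ≈ 1 mA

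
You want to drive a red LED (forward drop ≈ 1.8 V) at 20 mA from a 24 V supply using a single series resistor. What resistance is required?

The resistor drops V_S − V_D = 24 − 1.8 = 22.2 V at 20 mA.
R = 22.2 V / 20 mA = 1.11 kΩ.

R ≈ 1.1 kΩ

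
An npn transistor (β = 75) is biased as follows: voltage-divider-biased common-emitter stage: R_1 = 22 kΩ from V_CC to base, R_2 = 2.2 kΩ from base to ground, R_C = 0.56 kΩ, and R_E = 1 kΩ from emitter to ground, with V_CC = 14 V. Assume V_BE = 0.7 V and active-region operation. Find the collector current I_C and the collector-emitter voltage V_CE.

Thevenize the base divider: V_Th = V_CC·R_2/(R_1+R_2) = 14×2.2/24.2 = 1.27 V, R_Th = R_1‖R_2 = 2 kΩ.
Base-emitter loop: V_Th = I_B·R_Th + V_BE + (β+1)I_B·R_E, so I_B = (1.27 − 0.7) / (2 + 76×1) = 0.00734 mA.
I_C = β·I_B = 75×0.00734 = 0.551 mA, and I_E = (β+1)I_B = 0.558 mA.
V_CE = V_CC − I_C·R_C − I_E·R_E = 14 − 0.551×0.56 − 0.558×1 = 13.1 V.
V_CE = 13.1 V > 0.2 V confirms active-region operation.

I_C ≈ 0.55 mA, V_CE ≈ 13 V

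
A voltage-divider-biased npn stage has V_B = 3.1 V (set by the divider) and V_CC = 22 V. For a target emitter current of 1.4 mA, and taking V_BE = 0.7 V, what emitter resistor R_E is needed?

R_E ≈ 1.7 kΩ

V_E = V_B − V_BE = 3.1 − 0.7 = 2.4 V.
R_E = V_E / I_E = 2.4 / 1.4 = 1.71 kΩ.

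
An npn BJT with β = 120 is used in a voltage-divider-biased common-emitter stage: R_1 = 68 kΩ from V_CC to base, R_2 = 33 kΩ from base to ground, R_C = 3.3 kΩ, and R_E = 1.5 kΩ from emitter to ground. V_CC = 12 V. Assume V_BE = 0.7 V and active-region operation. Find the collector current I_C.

Thevenize the base divider: V_Th = V_CC·R_2/(R_1+R_2) = 12×33/101 = 3.92 V, R_Th = R_1‖R_2 = 22.2 kΩ.
Base-emitter loop: V_Th = I_B·R_Th + V_BE + (β+1)I_B·R_E, so I_B = (3.92 − 0.7) / (22.2 + 121×1.5) = 0.0158 mA.
I_C = β·I_B = 120×0.0158 = 1.9 mA, and I_E = (β+1)I_B = 1.91 mA.
V_CE = V_CC − I_C·R_C − I_E·R_E = 12 − 1.9×3.3 − 1.91×1.5 = 2.87 V.
V_CE = 2.87 V > 0.2 V confirms active-region operation.

I_C ≈ 1.9 mA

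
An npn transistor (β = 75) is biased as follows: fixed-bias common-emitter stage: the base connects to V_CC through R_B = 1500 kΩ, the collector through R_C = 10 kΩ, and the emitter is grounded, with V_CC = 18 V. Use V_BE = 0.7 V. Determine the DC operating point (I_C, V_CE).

Base loop: V_CC = I_B·R_B + V_BE, so I_B = (18 − 0.7)/1500 kΩ = 0.0115 mA.
In the active region I_C = β·I_B = 75 × 0.0115 = 0.865 mA.
Collector loop: V_CE = V_CC − I_C·R_C = 18 − 0.865×10 = 9.35 V.
Since V_CE = 9.35 V > V_CE(sat) ≈ 0.2 V, the transistor is in the active region as assumed.

I_C ≈ 0.87 mA, V_CE ≈ 9.3 V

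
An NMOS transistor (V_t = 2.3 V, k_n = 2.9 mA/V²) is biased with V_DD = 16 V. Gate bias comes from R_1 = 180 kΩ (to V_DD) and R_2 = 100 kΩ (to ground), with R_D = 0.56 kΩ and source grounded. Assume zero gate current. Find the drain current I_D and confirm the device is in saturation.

V_G = V_DD·R_2/(R_1+R_2) = 16×100/280 = 5.71 V. With the source grounded, V_GS = V_G = 5.71 V.
Assume saturation: I_D = (k_n/2)(V_GS − V_t)² = (2.9/2)×(5.71 − 2.3)² = 1.45×3.41² = 16.9 mA.
V_DS = V_DD − I_D·R_D = 16 − 16.9×0.56 = 6.53 V.
Saturation requires V_DS ≥ V_GS − V_t = 3.41 V; 6.53 ≥ 3.41 ✓.

I_D ≈ 17 mA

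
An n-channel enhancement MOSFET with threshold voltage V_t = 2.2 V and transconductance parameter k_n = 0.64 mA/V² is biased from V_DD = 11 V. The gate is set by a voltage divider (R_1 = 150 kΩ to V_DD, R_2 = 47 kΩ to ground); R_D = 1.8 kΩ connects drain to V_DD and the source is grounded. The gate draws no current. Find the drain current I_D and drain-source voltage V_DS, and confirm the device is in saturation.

V_G = V_DD·R_2/(R_1+R_2) = 11×47/197 = 2.62 V. With the source grounded, V_GS = V_G = 2.62 V.
Assume saturation: I_D = (k_n/2)(V_GS − V_t)² = (0.64/2)×(2.62 − 2.2)² = 0.32×0.424² = 0.0576 mA.
V_DS = V_DD − I_D·R_D = 11 − 0.0576×1.8 = 10.9 V.
Saturation requires V_DS ≥ V_GS − V_t = 0.424 V; 10.9 ≥ 0.424 ✓.

I_D ≈ 0.058 mA, V_DS ≈ 11 V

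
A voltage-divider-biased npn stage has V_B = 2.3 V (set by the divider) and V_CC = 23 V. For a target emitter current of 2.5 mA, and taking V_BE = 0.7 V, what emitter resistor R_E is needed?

V_E = V_B − V_BE = 2.3 − 0.7 = 1.6 V.
R_E = V_E / I_E = 1.6 / 2.5 = 0.64 kΩ.

R_E ≈ 0.64 kΩ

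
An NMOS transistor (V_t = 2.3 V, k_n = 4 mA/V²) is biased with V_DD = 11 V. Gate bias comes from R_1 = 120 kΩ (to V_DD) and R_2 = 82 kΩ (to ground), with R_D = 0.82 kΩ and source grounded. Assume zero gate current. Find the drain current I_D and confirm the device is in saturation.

V_G = V_DD·R_2/(R_1+R_2) = 11×82/202 = 4.47 V. With the source grounded, V_GS = V_G = 4.47 V.
Assume saturation: I_D = (k_n/2)(V_GS − V_t)² = (4/2)×(4.47 − 2.3)² = 2×2.17² = 9.38 mA.
V_DS = V_DD − I_D·R_D = 11 − 9.38×0.82 = 3.31 V.
Saturation requires V_DS ≥ V_GS − V_t = 2.17 V; 3.31 ≥ 2.17 ✓.

I_D ≈ 9.4 mA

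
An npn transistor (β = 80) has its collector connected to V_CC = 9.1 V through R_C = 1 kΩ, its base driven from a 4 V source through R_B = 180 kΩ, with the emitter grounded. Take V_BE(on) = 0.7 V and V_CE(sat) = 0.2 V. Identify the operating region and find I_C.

active; I_C ≈ 1.5 mA

Assume active. Base-emitter loop: I_B = (V_BB − V_BE)/R_B = (4 − 0.7)/180 = 0.0183 mA.
I_C = β·I_B = 80×0.0183 = 1.47 mA.
V_CE = V_CC − I_C·R_C = 9.1 − 1.47×1 = 7.63 V > V_CE(sat), so the active-region assumption holds.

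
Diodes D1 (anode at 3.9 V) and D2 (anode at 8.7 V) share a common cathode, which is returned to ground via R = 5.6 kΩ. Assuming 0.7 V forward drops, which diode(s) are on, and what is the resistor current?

Only D2 conducts; I_R ≈ 1.4 mA

Assume both conduct. Then node N would need to be at both 3.9−0.7 = 3.2 V and 8.7−0.7 = 8 V, which is impossible.
Assume only D2 conducts: V_N = 8.7 − 0.7 = 8 V, so I_R = 8/5.6 = 1.43 mA.
Check D1: its anode-to-cathode voltage is 3.9 − 8 = -4.1 V < 0.7 V, so it is off. The assumption is consistent.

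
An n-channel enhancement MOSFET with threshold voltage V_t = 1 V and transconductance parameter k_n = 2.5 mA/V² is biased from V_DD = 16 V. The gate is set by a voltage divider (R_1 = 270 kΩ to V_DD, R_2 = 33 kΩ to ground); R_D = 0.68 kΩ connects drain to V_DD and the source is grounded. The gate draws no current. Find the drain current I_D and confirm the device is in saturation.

I_D ≈ 0.69 mA

V_G = V_DD·R_2/(R_1+R_2) = 16×33/303 = 1.74 V. With the source grounded, V_GS = V_G = 1.74 V.
Assume saturation: I_D = (k_n/2)(V_GS − V_t)² = (2.5/2)×(1.74 − 1)² = 1.25×0.743² = 0.689 mA.
V_DS = V_DD − I_D·R_D = 16 − 0.689×0.68 = 15.5 V.
Saturation requires V_DS ≥ V_GS − V_t = 0.743 V; 15.5 ≥ 0.743 ✓.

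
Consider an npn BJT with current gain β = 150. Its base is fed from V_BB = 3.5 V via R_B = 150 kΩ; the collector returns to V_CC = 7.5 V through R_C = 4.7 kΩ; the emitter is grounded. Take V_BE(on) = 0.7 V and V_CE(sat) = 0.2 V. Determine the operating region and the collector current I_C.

Assume active: I_B = (3.5 − 0.7)/150 = 0.0187 mA, giving I_C = β·I_B = 2.8 mA.
But then V_CE = 7.5 − 2.8×4.7 = -5.66 V < V_CE(sat) = 0.2 V — impossible in the active region.
So the transistor is saturated. With V_CE = 0.2 V, I_C = (V_CC − 0.2)/R_C = 7.3/4.7 = 1.55 mA.
Check: β·I_B = 2.8 mA > I_C = 1.55 mA, confirming saturation.

saturation; I_C ≈ 1.6 mA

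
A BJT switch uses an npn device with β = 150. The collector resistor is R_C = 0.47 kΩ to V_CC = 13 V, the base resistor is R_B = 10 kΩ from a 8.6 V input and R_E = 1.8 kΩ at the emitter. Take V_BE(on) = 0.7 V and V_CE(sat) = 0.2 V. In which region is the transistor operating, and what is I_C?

active; I_C ≈ 4.2 mA

Assume active. Base-emitter loop: I_B = (V_BB − V_BE)/(R_B + (β+1)R_E) = (8.6 − 0.7)/(10 + 151×1.8) = 0.028 mA.
I_C = β·I_B = 150×0.028 = 4.21 mA.
V_CE = V_CC − I_C·R_C − I_E·R_E = 13 − 4.21×0.47 − 4.23×1.8 = 3.4 V > V_CE(sat), so the active-region assumption holds.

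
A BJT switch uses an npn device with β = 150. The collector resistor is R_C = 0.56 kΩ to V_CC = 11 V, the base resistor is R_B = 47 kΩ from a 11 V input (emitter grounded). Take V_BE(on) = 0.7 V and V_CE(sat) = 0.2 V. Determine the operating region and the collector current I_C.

saturation; I_C ≈ 19 mA

Assume active: I_B = (11 − 0.7)/47 = 0.219 mA, giving I_C = β·I_B = 32.9 mA.
But then V_CE = 11 − 32.9×0.56 = -7.41 V < V_CE(sat) = 0.2 V — impossible in the active region.
So the transistor is saturated. With V_CE = 0.2 V, I_C = (V_CC − 0.2)/R_C = 10.8/0.56 = 19.3 mA.
Check: β·I_B = 32.9 mA > I_C = 19.3 mA, confirming saturation.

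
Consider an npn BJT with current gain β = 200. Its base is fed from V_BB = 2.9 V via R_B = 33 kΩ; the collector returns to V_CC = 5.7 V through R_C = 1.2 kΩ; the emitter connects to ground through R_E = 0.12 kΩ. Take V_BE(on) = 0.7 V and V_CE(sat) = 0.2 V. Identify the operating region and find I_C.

Assume active: I_B = (2.9 − 0.7)/(33 + 201×0.12) = 0.0385 mA, I_C = β·I_B = 7.7 mA.
Then V_CE = 5.7 − 7.7×1.2 − 7.74×0.12 = -4.47 V < 0.2 V — the active assumption fails.
Re-solve with V_CE = 0.2 V. KCL at the emitter: V_E/R_E = (V_BB−0.7−V_E)/R_B + (V_CC−0.2−V_E)/R_C, giving V_E = 0.506 V.
I_C = (V_CC − 0.2 − V_E)/R_C = (5.5 − 0.506)/1.2 = 4.16 mA.
Check: I_B = (2.2 − 0.506)/33 = 0.0513 mA, and β·I_B = 10.3 mA > I_C, confirming saturation.

saturation; I_C ≈ 4.2 mA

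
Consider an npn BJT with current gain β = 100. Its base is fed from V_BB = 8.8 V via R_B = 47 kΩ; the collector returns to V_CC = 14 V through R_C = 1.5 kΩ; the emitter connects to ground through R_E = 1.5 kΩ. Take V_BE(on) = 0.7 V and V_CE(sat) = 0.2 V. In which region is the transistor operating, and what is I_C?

active; I_C ≈ 4.1 mA

Assume active. Base-emitter loop: I_B = (V_BB − V_BE)/(R_B + (β+1)R_E) = (8.8 − 0.7)/(47 + 101×1.5) = 0.0408 mA.
I_C = β·I_B = 100×0.0408 = 4.08 mA.
V_CE = V_CC − I_C·R_C − I_E·R_E = 14 − 4.08×1.5 − 4.12×1.5 = 1.7 V > V_CE(sat), so the active-region assumption holds.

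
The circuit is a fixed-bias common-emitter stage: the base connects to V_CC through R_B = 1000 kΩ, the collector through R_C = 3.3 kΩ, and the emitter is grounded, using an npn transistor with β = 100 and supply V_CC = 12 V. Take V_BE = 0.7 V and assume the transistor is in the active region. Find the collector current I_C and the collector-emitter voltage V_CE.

I_C ≈ 1.1 mA, V_CE ≈ 8.3 V

Base loop: V_CC = I_B·R_B + V_BE, so I_B = (12 − 0.7)/1000 kΩ = 0.0113 mA.
In the active region I_C = β·I_B = 100 × 0.0113 = 1.13 mA.
Collector loop: V_CE = V_CC − I_C·R_C = 12 − 1.13×3.3 = 8.27 V.
Since V_CE = 8.27 V > V_CE(sat) ≈ 0.2 V, the transistor is in the active region as assumed.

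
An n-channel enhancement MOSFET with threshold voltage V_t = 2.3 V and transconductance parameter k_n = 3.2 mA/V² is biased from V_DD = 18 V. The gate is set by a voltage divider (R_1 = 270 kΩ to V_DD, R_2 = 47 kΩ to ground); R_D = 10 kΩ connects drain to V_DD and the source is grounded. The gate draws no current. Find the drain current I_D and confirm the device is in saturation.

I_D ≈ 0.22 mA

V_G = V_DD·R_2/(R_1+R_2) = 18×47/317 = 2.67 V. With the source grounded, V_GS = V_G = 2.67 V.
Assume saturation: I_D = (k_n/2)(V_GS − V_t)² = (3.2/2)×(2.67 − 2.3)² = 1.6×0.369² = 0.218 mA.
V_DS = V_DD − I_D·R_D = 18 − 0.218×10 = 15.8 V.
Saturation requires V_DS ≥ V_GS − V_t = 0.369 V; 15.8 ≥ 0.369 ✓.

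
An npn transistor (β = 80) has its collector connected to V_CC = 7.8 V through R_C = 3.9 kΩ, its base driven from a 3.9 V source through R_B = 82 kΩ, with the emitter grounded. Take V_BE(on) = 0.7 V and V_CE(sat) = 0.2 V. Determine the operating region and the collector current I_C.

saturation; I_C ≈ 1.9 mA

Assume active: I_B = (3.9 − 0.7)/82 = 0.039 mA, giving I_C = β·I_B = 3.12 mA.
But then V_CE = 7.8 − 3.12×3.9 = -4.38 V < V_CE(sat) = 0.2 V — impossible in the active region.
So the transistor is saturated. With V_CE = 0.2 V, I_C = (V_CC − 0.2)/R_C = 7.6/3.9 = 1.95 mA.
Check: β·I_B = 3.12 mA > I_C = 1.95 mA, confirming saturation.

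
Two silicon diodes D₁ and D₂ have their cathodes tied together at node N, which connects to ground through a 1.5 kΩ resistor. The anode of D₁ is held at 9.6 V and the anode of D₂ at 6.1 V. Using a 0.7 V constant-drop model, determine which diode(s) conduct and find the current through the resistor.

Assume both conduct. Then node N would need to be at both 9.6−0.7 = 8.9 V and 6.1−0.7 = 5.4 V, which is impossible.
Assume only D₁ conducts: V_N = 9.6 − 0.7 = 8.9 V, so I_R = 8.9/1.5 = 5.93 mA.
Check D₂: its anode-to-cathode voltage is 6.1 − 8.9 = -2.8 V < 0.7 V, so it is off. The assumption is consistent.

Only D₁ conducts; I_R ≈ 5.9 mA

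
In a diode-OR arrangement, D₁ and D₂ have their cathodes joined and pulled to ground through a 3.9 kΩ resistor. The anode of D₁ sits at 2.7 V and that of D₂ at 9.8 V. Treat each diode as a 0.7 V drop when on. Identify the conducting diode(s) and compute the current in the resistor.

Only D₂ conducts; I_R ≈ 2.3 mA

Assume both conduct. Then node N would need to be at both 2.7−0.7 = 2 V and 9.8−0.7 = 9.1 V, which is impossible.
Assume only D₂ conducts: V_N = 9.8 − 0.7 = 9.1 V, so I_R = 9.1/3.9 = 2.33 mA.
Check D₁: its anode-to-cathode voltage is 2.7 − 9.1 = -6.4 V < 0.7 V, so it is off. The assumption is consistent.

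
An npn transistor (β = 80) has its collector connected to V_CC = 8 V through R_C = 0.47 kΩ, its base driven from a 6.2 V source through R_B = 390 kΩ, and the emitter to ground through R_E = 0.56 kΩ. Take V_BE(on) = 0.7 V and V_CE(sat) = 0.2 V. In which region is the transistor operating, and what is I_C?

active; I_C ≈ 1 mA

Assume active. Base-emitter loop: I_B = (V_BB − V_BE)/(R_B + (β+1)R_E) = (6.2 − 0.7)/(390 + 81×0.56) = 0.0126 mA.
I_C = β·I_B = 80×0.0126 = 1.01 mA.
V_CE = V_CC − I_C·R_C − I_E·R_E = 8 − 1.01×0.47 − 1.02×0.56 = 6.95 V > V_CE(sat), so the active-region assumption holds.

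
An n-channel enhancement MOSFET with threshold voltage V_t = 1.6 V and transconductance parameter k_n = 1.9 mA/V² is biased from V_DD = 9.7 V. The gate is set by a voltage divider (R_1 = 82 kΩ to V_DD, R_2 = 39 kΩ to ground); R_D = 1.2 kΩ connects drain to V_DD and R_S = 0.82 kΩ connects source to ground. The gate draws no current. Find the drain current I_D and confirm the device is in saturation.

V_G = V_DD·R_2/(R_1+R_2) = 9.7×39/121 = 3.13 V.
Assume saturation: I_D = (k_n/2)(V_GS − V_t)² with V_GS = V_G − I_D·R_S = 3.13 − 0.82·I_D.
Substituting gives 0.639·I_D² − 3.38·I_D + 2.21 = 0, with roots I_D = 0.766 or 4.52 mA.
The root I_D = 4.52 mA gives V_GS = -0.582 V ≤ V_t, so take I_D = 0.766 mA.
Then V_GS = 2.5 V and V_DS = V_DD − I_D(R_D+R_S) = 9.7 − 0.766×2.02 = 8.15 V.
Saturation requires V_DS ≥ V_GS − V_t = 0.898 V; 8.15 ≥ 0.898 ✓.

I_D ≈ 0.77 mA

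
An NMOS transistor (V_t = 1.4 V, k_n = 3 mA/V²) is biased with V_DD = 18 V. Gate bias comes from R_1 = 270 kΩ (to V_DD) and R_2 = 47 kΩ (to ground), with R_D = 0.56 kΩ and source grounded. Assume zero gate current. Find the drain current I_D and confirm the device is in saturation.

I_D ≈ 2.4 mA

V_G = V_DD·R_2/(R_1+R_2) = 18×47/317 = 2.67 V. With the source grounded, V_GS = V_G = 2.67 V.
Assume saturation: I_D = (k_n/2)(V_GS − V_t)² = (3/2)×(2.67 − 1.4)² = 1.5×1.27² = 2.41 mA.
V_DS = V_DD − I_D·R_D = 18 − 2.41×0.56 = 16.6 V.
Saturation requires V_DS ≥ V_GS − V_t = 1.27 V; 16.6 ≥ 1.27 ✓.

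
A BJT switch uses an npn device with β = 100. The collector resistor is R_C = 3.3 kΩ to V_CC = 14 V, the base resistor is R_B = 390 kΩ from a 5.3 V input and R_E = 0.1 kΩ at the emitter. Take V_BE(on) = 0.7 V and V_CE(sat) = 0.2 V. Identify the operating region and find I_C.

Assume active. Base-emitter loop: I_B = (V_BB − V_BE)/(R_B + (β+1)R_E) = (5.3 − 0.7)/(390 + 101×0.1) = 0.0115 mA.
I_C = β·I_B = 100×0.0115 = 1.15 mA.
V_CE = V_CC − I_C·R_C − I_E·R_E = 14 − 1.15×3.3 − 1.16×0.1 = 10.1 V > V_CE(sat), so the active-region assumption holds.

active; I_C ≈ 1.1 mA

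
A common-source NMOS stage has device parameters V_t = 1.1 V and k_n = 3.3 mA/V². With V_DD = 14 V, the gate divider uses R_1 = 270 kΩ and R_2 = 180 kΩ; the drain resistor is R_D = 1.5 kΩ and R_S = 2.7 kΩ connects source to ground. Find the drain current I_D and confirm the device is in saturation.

I_D ≈ 1.3 mA

V_G = V_DD·R_2/(R_1+R_2) = 14×180/450 = 5.6 V.
Assume saturation: I_D = (k_n/2)(V_GS − V_t)² with V_GS = V_G − I_D·R_S = 5.6 − 2.7·I_D.
Substituting gives 12·I_D² − 41.1·I_D + 33.4 = 0, with roots I_D = 1.33 or 2.08 mA.
The root I_D = 2.08 mA gives V_GS = -0.0235 V ≤ V_t, so take I_D = 1.33 mA.
Then V_GS = 2 V and V_DS = V_DD − I_D(R_D+R_S) = 14 − 1.33×4.2 = 8.4 V.
Saturation requires V_DS ≥ V_GS − V_t = 0.899 V; 8.4 ≥ 0.899 ✓.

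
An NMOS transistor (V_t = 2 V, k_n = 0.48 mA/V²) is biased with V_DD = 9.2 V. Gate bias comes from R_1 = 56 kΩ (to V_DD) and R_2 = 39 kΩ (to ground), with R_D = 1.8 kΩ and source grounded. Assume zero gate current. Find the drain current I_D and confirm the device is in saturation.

I_D ≈ 0.76 mA

V_G = V_DD·R_2/(R_1+R_2) = 9.2×39/95 = 3.78 V. With the source grounded, V_GS = V_G = 3.78 V.
Assume saturation: I_D = (k_n/2)(V_GS − V_t)² = (0.48/2)×(3.78 − 2)² = 0.24×1.78² = 0.758 mA.
V_DS = V_DD − I_D·R_D = 9.2 − 0.758×1.8 = 7.84 V.
Saturation requires V_DS ≥ V_GS − V_t = 1.78 V; 7.84 ≥ 1.78 ✓.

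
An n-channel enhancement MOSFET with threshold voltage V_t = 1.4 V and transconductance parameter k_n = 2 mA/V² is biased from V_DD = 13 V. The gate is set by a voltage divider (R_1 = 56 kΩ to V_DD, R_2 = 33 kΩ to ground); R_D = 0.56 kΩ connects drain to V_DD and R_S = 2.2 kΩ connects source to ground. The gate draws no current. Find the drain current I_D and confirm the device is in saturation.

V_G = V_DD·R_2/(R_1+R_2) = 13×33/89 = 4.82 V.
Assume saturation: I_D = (k_n/2)(V_GS − V_t)² with V_GS = V_G − I_D·R_S = 4.82 − 2.2·I_D.
Substituting gives 4.84·I_D² − 16·I_D + 11.7 = 0, with roots I_D = 1.08 or 2.23 mA.
The root I_D = 2.23 mA gives V_GS = -0.0947 V ≤ V_t, so take I_D = 1.08 mA.
Then V_GS = 2.44 V and V_DS = V_DD − I_D(R_D+R_S) = 13 − 1.08×2.76 = 10 V.
Saturation requires V_DS ≥ V_GS − V_t = 1.04 V; 10 ≥ 1.04 ✓.

I_D ≈ 1.1 mA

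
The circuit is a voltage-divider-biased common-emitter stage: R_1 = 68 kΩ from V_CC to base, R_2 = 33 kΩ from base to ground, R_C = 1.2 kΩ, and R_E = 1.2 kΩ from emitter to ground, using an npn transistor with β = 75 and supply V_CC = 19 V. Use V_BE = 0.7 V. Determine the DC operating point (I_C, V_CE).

Thevenize the base divider: V_Th = V_CC·R_2/(R_1+R_2) = 19×33/101 = 6.21 V, R_Th = R_1‖R_2 = 22.2 kΩ.
Base-emitter loop: V_Th = I_B·R_Th + V_BE + (β+1)I_B·R_E, so I_B = (6.21 − 0.7) / (22.2 + 76×1.2) = 0.0486 mA.
I_C = β·I_B = 75×0.0486 = 3.64 mA, and I_E = (β+1)I_B = 3.69 mA.
V_CE = V_CC − I_C·R_C − I_E·R_E = 19 − 3.64×1.2 − 3.69×1.2 = 10.2 V.
V_CE = 10.2 V > 0.2 V confirms active-region operation.

I_C ≈ 3.6 mA, V_CE ≈ 10 V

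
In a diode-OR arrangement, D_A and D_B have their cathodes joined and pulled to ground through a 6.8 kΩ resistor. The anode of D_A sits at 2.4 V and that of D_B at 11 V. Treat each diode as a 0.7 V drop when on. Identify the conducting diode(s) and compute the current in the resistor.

Only D_B conducts; I_R ≈ 1.5 mA

Assume both conduct. Then node N would need to be at both 2.4−0.7 = 1.7 V and 11−0.7 = 10.3 V, which is impossible.
Assume only D_B conducts: V_N = 11 − 0.7 = 10.3 V, so I_R = 10.3/6.8 = 1.51 mA.
Check D_A: its anode-to-cathode voltage is 2.4 − 10.3 = -7.9 V < 0.7 V, so it is off. The assumption is consistent.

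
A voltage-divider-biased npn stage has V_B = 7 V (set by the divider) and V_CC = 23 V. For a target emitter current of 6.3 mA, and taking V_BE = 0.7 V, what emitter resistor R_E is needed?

V_E = V_B − V_BE = 7 − 0.7 = 6.3 V.
R_E = V_E / I_E = 6.3 / 6.3 = 1 kΩ.

R_E ≈ 1 kΩ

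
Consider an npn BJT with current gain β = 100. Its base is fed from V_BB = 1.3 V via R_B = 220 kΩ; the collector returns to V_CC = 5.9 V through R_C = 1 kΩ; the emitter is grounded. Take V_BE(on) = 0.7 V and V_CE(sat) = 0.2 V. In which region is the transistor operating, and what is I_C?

active; I_C ≈ 0.27 mA

Assume active. Base-emitter loop: I_B = (V_BB − V_BE)/R_B = (1.3 − 0.7)/220 = 0.00273 mA.
I_C = β·I_B = 100×0.00273 = 0.273 mA.
V_CE = V_CC − I_C·R_C = 5.9 − 0.273×1 = 5.63 V > V_CE(sat), so the active-region assumption holds.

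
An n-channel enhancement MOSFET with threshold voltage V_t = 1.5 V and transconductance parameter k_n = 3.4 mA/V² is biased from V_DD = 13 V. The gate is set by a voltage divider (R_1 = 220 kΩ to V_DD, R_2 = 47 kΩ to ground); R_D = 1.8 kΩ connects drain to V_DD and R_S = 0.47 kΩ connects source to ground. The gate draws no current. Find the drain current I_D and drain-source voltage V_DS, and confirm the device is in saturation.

V_G = V_DD·R_2/(R_1+R_2) = 13×47/267 = 2.29 V.
Assume saturation: I_D = (k_n/2)(V_GS − V_t)² with V_GS = V_G − I_D·R_S = 2.29 − 0.47·I_D.
Substituting gives 0.376·I_D² − 2.26·I_D + 1.06 = 0, with roots I_D = 0.511 or 5.51 mA.
The root I_D = 5.51 mA gives V_GS = -0.3 V ≤ V_t, so take I_D = 0.511 mA.
Then V_GS = 2.05 V and V_DS = V_DD − I_D(R_D+R_S) = 13 − 0.511×2.27 = 11.8 V.
Saturation requires V_DS ≥ V_GS − V_t = 0.548 V; 11.8 ≥ 0.548 ✓.

I_D ≈ 0.51 mA, V_DS ≈ 12 V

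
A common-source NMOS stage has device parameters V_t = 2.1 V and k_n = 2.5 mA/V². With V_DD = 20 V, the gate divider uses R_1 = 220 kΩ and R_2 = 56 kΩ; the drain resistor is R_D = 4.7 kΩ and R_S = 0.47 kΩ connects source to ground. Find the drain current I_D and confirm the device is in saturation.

V_G = V_DD·R_2/(R_1+R_2) = 20×56/276 = 4.06 V.
Assume saturation: I_D = (k_n/2)(V_GS − V_t)² with V_GS = V_G − I_D·R_S = 4.06 − 0.47·I_D.
Substituting gives 0.276·I_D² − 3.3·I_D + 4.79 = 0, with roots I_D = 1.69 or 10.3 mA.
The root I_D = 10.3 mA gives V_GS = -0.765 V ≤ V_t, so take I_D = 1.69 mA.
Then V_GS = 3.26 V and V_DS = V_DD − I_D(R_D+R_S) = 20 − 1.69×5.17 = 11.3 V.
Saturation requires V_DS ≥ V_GS − V_t = 1.16 V; 11.3 ≥ 1.16 ✓.

I_D ≈ 1.7 mA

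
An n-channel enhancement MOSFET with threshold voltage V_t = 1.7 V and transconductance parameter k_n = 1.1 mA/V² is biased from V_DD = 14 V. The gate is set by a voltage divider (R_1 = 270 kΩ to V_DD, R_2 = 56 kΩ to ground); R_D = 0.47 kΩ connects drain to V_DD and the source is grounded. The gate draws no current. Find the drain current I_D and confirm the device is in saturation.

V_G = V_DD·R_2/(R_1+R_2) = 14×56/326 = 2.4 V. With the source grounded, V_GS = V_G = 2.4 V.
Assume saturation: I_D = (k_n/2)(V_GS − V_t)² = (1.1/2)×(2.4 − 1.7)² = 0.55×0.705² = 0.273 mA.
V_DS = V_DD − I_D·R_D = 14 − 0.273×0.47 = 13.9 V.
Saturation requires V_DS ≥ V_GS − V_t = 0.705 V; 13.9 ≥ 0.705 ✓.

I_D ≈ 0.27 mA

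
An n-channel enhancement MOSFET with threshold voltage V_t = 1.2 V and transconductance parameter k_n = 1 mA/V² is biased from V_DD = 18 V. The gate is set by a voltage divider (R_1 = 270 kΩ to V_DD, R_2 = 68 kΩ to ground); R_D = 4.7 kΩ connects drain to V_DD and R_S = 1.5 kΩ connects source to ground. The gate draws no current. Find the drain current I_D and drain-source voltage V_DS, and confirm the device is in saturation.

V_G = V_DD·R_2/(R_1+R_2) = 18×68/338 = 3.62 V.
Assume saturation: I_D = (k_n/2)(V_GS − V_t)² with V_GS = V_G − I_D·R_S = 3.62 − 1.5·I_D.
Substituting gives 1.12·I_D² − 4.63·I_D + 2.93 = 0, with roots I_D = 0.781 or 3.34 mA.
The root I_D = 3.34 mA gives V_GS = -1.38 V ≤ V_t, so take I_D = 0.781 mA.
Then V_GS = 2.45 V and V_DS = V_DD − I_D(R_D+R_S) = 18 − 0.781×6.2 = 13.2 V.
Saturation requires V_DS ≥ V_GS − V_t = 1.25 V; 13.2 ≥ 1.25 ✓.

I_D ≈ 0.78 mA, V_DS ≈ 13 V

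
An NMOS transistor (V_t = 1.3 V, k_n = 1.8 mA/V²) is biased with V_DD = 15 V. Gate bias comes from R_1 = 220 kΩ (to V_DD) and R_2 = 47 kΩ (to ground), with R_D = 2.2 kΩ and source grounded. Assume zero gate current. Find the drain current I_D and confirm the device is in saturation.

V_G = V_DD·R_2/(R_1+R_2) = 15×47/267 = 2.64 V. With the source grounded, V_GS = V_G = 2.64 V.
Assume saturation: I_D = (k_n/2)(V_GS − V_t)² = (1.8/2)×(2.64 − 1.3)² = 0.9×1.34² = 1.62 mA.
V_DS = V_DD − I_D·R_D = 15 − 1.62×2.2 = 11.4 V.
Saturation requires V_DS ≥ V_GS − V_t = 1.34 V; 11.4 ≥ 1.34 ✓.

I_D ≈ 1.6 mA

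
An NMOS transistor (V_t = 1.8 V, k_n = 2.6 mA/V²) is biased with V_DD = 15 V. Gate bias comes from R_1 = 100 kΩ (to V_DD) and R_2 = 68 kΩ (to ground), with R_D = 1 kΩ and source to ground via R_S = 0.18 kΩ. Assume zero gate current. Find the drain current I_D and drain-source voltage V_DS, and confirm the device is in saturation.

I_D ≈ 9.1 mA, V_DS ≈ 4.3 V

V_G = V_DD·R_2/(R_1+R_2) = 15×68/168 = 6.07 V.
Assume saturation: I_D = (k_n/2)(V_GS − V_t)² with V_GS = V_G − I_D·R_S = 6.07 − 0.18·I_D.
Substituting gives 0.0421·I_D² − 3·I_D + 23.7 = 0, with roots I_D = 9.06 or 62.1 mA.
The root I_D = 62.1 mA gives V_GS = -5.11 V ≤ V_t, so take I_D = 9.06 mA.
Then V_GS = 4.44 V and V_DS = V_DD − I_D(R_D+R_S) = 15 − 9.06×1.18 = 4.31 V.
Saturation requires V_DS ≥ V_GS − V_t = 2.64 V; 4.31 ≥ 2.64 ✓.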